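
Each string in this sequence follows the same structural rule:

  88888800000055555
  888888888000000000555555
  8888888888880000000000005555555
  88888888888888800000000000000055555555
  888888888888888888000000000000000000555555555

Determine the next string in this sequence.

8888888888888888888880000000000000000000005555555555

Reading off run lengths: 8 runs 6, 9, 12, 15, 18; 0 runs 6, 9, 12, 15, 18; 5 runs 5, 6, 7, 8, 9 — each is linear in n, where the shown terms are n = 2, 3, 4, 5, 6.
At n = 7 the blocks have lengths 21, 21, 10.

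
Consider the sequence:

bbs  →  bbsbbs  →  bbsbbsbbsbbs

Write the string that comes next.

s(k+1) = s(k)·s(k) — each term doubles the last.
Doubling bbsbbsbbsbbs:

bbsbbsbbsbbsbbsbbsbbsbbs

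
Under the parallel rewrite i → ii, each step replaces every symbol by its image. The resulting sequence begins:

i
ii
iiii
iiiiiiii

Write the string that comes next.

Apply φ to iiiiiiii symbol by symbol: i→ii, i→ii, i→ii, i→ii, i→ii, i→ii, i→ii, i→ii; joined: ii ii ii ii ii ii ii ii.

iiiiiiiiiiiiiiii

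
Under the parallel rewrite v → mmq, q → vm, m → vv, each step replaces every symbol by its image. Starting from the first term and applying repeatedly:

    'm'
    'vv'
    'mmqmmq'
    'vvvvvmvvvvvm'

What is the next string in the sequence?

Apply φ to vvvvvmvvvvvm symbol by symbol: v→mmq, v→mmq, v→mmq, v→mmq, v→mmq, m→vv, v→mmq, v→mmq, v→mmq, v→mmq, v→mmq, m→vv; joined: mmq mmq mmq mmq mmq vv mmq mmq mmq mmq mmq vv.

mmqmmqmmqmmqmmqvvmmqmmqmmqmmqmmqvv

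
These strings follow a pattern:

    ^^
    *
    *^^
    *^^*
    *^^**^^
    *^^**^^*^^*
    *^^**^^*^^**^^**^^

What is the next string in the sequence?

*^^**^^*^^**^^**^^*^^**^^*^^*

Each term (from the third on) is the previous term followed by the one before it: term 3 = *·^^ = *^^.
The next term joins *^^**^^*^^**^^**^^ and *^^**^^*^^*.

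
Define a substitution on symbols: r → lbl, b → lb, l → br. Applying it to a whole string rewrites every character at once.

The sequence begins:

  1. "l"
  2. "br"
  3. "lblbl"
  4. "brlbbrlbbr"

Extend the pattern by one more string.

lblblbrlblblblbrlblblbl

Apply φ to brlbbrlbbr symbol by symbol: b→lb, r→lbl, l→br, b→lb, b→lb, r→lbl, l→br, b→lb, b→lb, r→lbl; joined: lb lbl br lb lb lbl br lb lb lbl.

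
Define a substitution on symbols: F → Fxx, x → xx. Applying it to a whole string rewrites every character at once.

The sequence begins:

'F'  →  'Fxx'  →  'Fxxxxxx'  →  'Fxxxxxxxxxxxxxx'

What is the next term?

Fxxxxxxxxxxxxxxxxxxxxxxxxxxxxxx

Replace each of the 15 characters of Fxxxxxxxxxxxxxx in place — Fxx xx xx xx xx xx xx xx xx xx xx xx xx xx xx — and concatenate.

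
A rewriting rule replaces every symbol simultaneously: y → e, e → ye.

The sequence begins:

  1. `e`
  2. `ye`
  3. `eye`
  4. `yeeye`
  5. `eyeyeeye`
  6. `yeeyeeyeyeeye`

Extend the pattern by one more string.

eyeyeeyeyeeyeeyeyeeye

Applying the rule to each of the 13 symbols of yeeyeeyeyeeye gives the pieces e ye ye e ye ye e ye e ye ye e ye, which concatenate to the answer.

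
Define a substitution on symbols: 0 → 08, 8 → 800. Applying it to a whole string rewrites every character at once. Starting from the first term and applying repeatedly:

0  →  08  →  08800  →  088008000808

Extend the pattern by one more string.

08800800080880008080880008800

Apply φ to 088008000808 symbol by symbol: 0→08, 8→800, 8→800, 0→08, 0→08, 8→800, 0→08, 0→08, 0→08, 8→800, 0→08, 8→800; joined: 08 800 800 08 08 800 08 08 08 800 08 800.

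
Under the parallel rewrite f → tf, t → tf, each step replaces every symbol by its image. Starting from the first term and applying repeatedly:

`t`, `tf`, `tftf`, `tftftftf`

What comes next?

tftftftftftftftf

Apply φ to tftftftf symbol by symbol: t→tf, f→tf, t→tf, f→tf, t→tf, f→tf, t→tf, f→tf; joined: tf tf tf tf tf tf tf tf.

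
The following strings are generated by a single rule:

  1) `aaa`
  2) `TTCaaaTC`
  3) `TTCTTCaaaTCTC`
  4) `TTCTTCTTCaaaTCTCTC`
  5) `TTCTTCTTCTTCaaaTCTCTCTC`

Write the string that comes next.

TTCTTCTTCTTCTTCaaaTCTCTCTCTC

Every step adds TTC to the front and TC to the end of the previous string.
So the next term is TTC·TTCTTCTTCTTCaaaTCTCTCTC·TC.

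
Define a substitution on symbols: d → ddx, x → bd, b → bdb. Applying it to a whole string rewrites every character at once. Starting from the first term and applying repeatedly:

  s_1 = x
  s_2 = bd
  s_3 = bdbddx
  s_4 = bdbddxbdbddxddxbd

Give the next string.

Rewriting the 17 symbols of bdbddxbdbddxddxbd one by one yields bdb ddx bdb ddx ddx bd bdb ddx bdb ddx ddx bd ddx ddx bd bdb ddx; concatenated:

bdbddxbdbddxddxbdbdbddxbdbddxddxbdddxddxbdbdbddx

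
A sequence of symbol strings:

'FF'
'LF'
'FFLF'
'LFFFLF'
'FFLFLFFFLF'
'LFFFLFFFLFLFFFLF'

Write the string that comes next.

FFLFLFFFLFLFFFLFFFLFLFFFLF

Each term (from the third on) is the two preceding terms concatenated in order: term 3 = FF·LF = FFLF.
Continuing: FFLFLFFFLF · LFFFLFFFLFLFFFLF gives term 7.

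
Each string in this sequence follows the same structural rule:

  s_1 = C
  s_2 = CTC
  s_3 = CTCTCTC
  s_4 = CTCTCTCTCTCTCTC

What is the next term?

s(k+1) = s(k)·T·s(k) — each term doubles the last with 'T' between the halves.
Doubling CTCTCTCTCTCTCTC with 'T' between the halves:

CTCTCTCTCTCTCTCTCTCTCTCTCTCTCTC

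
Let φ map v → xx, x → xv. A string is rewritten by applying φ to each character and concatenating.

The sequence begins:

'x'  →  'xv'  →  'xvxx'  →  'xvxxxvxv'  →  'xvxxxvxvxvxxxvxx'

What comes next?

Applying the rule to each of the 16 symbols of xvxxxvxvxvxxxvxx gives the pieces xv xx xv xv xv xx xv xx xv xx xv xv xv xx xv xv, which concatenate to the answer.

xvxxxvxvxvxxxvxxxvxxxvxvxvxxxvxv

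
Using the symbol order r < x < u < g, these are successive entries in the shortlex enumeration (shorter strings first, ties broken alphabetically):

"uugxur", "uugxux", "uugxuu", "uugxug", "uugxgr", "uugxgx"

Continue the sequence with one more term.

Find the rightmost character of uugxgx below g, bump it to the next letter, and reset everything to its right to r.

uugxgu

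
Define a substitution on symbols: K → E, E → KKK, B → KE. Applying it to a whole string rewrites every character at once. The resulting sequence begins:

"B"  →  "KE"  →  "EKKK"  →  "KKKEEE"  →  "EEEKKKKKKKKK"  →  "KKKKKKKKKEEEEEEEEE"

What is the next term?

EEEEEEEEEKKKKKKKKKKKKKKKKKKKKKKKKKKK

Replace each of the 18 characters of KKKKKKKKKEEEEEEEEE in place — E E E E E E E E E KKK KKK KKK KKK KKK KKK KKK KKK KKK — and concatenate.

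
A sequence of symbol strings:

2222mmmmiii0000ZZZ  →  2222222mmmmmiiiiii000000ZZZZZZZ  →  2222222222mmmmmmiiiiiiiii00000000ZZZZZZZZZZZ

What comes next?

2222222222222mmmmmmmiiiiiiiiiiii0000000000ZZZZZZZZZZZZZZZ

The n-th term is 3n+1 2's then n+3 m's then 3n i's then 2n+2 0's then 4n-1 Z's (n = 1, 2, …).
At n = 4 the blocks have lengths 13, 7, 12, 10, 15.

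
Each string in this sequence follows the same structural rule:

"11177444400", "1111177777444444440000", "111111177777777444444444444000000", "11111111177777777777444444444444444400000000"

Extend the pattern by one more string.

Term n consists of 2n+1 1's, followed by 3n-1 7's, followed by 4n 4's, followed by 2n 0's (n = 1, 2, …).
For the next term, n = 5, so the run lengths are 11, 14, 20, 10.

1111111111177777777777777444444444444444444440000000000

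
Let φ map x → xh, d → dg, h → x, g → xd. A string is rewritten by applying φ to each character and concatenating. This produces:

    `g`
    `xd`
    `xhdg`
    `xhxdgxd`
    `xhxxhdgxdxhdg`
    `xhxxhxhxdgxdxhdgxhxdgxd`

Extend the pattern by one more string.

Rewriting the 23 symbols of xhxxhxhxdgxdxhdgxhxdgxd one by one yields xh x xh xh x xh x xh dg xd xh dg xh x dg xd xh x xh dg xd xh dg; concatenated:

xhxxhxhxxhxxhdgxdxhdgxhxdgxdxhxxhdgxdxhdg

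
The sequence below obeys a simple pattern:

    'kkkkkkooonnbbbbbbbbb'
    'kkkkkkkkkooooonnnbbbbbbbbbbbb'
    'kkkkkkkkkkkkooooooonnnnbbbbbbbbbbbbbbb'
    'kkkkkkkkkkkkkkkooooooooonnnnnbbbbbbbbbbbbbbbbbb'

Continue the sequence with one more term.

kkkkkkkkkkkkkkkkkkooooooooooonnnnnnbbbbbbbbbbbbbbbbbbbbb

Reading off run lengths: k runs 6, 9, 12, 15; o runs 3, 5, 7, 9; n runs 2, 3, 4, 5; b runs 9, 12, 15, 18 — each is linear in n, where the shown terms are n = 2, 3, 4, 5.
For the next term, n = 6, so the run lengths are 18, 11, 6, 21.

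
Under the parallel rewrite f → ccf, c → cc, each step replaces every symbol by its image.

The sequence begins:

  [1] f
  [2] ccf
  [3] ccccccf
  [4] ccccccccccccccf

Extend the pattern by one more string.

ccccccccccccccccccccccccccccccf

Applying the rule to each of the 15 symbols of ccccccccccccccf gives the pieces cc cc cc cc cc cc cc cc cc cc cc cc cc cc ccf, which concatenate to the answer.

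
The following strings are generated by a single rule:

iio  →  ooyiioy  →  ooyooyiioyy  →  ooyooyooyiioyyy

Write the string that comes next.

s(k+1) = ooy·s(k)·y, so each term gains ooy as a prefix and y as a suffix.
One more step from ooyooyooyiioyyy gives the answer.

ooyooyooyooyiioyyyy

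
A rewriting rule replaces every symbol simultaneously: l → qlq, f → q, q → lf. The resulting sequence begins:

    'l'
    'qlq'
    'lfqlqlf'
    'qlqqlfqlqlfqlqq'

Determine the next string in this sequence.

lfqlqlflfqlqqlfqlqlfqlqqlfqlqlflf

Replace each of the 15 characters of qlqqlfqlqlfqlqq in place — lf qlq lf lf qlq q lf qlq lf qlq q lf qlq lf lf — and concatenate.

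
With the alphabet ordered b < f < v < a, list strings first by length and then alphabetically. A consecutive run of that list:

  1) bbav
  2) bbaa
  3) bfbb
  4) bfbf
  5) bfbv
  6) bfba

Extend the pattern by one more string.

Find the rightmost character of bfba below a, bump it to the next letter, and reset everything to its right to b.

bffb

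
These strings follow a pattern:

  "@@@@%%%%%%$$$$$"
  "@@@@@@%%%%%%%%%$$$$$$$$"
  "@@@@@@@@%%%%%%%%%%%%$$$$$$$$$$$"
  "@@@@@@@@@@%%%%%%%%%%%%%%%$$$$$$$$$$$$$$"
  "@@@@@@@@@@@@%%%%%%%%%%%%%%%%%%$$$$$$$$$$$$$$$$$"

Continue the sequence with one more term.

Term n consists of 2n @'s, followed by 3n %'s, followed by 3n-1 $'s, where the shown terms are n = 2, 3, 4, 5, 6.
For the next term, n = 7, so the run lengths are 14, 21, 20.

@@@@@@@@@@@@@@%%%%%%%%%%%%%%%%%%%%%$$$$$$$$$$$$$$$$$$$$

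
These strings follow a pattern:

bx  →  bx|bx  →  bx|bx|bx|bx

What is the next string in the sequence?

bx|bx|bx|bx|bx|bx|bx|bx

Each string is two copies of the previous one joined by '|'.
So the next term is two copies of bx|bx|bx|bx with '|' between the halves.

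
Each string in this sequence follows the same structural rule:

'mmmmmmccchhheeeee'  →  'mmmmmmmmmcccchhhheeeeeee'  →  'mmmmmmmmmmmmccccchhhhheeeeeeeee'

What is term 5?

Term n consists of 3n m's, followed by n+1 c's, followed by n+1 h's, followed by 2n+1 e's, where the shown terms are n = 2, 3, 4.
For term 5, n = 6, so the run lengths are 18, 7, 7, 13.

mmmmmmmmmmmmmmmmmmccccccchhhhhhheeeeeeeeeeeee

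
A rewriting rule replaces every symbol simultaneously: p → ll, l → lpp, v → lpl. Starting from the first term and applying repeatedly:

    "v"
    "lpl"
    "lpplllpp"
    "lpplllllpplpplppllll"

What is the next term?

lpplllllpplpplpplpplpplllllpplllllpplllllpplpplpplpp

φ(lpplllllpplpplppllll) expands symbol-by-symbol to lpp ll ll lpp lpp lpp lpp lpp ll ll lpp ll ll lpp ll ll lpp lpp lpp lpp; joining the 20 pieces gives the next term.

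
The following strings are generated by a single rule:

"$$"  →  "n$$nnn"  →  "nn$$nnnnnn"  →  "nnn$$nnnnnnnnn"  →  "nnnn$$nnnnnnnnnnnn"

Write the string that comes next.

nnnnn$$nnnnnnnnnnnnnnn

Each term wraps the previous one in n on the left and nnn on the right.
One more step from nnnn$$nnnnnnnnnnnn gives the answer.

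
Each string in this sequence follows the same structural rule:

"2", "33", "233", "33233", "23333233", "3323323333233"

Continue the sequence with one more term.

This is a Fibonacci-style word recurrence s(k) = s(k−2)·s(k−1): e.g. 2·33 = 233.
Continuing: 23333233 · 3323323333233 gives term 7.

233332333323323333233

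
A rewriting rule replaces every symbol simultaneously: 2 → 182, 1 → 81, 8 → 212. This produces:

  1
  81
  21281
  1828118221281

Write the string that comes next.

φ(1828118221281) expands symbol-by-symbol to 81 212 182 212 81 81 212 182 182 81 182 212 81; joining the 13 pieces gives the next term.

8121218221281812121821828118221281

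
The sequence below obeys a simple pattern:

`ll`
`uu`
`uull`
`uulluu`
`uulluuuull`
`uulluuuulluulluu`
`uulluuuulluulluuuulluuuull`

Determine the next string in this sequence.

uulluuuulluulluuuulluuuulluulluuuulluulluu

Each term (from the third on) is the previous term followed by the one before it: term 3 = uu·ll = uull.
So term 8 is uulluuuulluulluuuulluuuull·uulluuuulluulluu.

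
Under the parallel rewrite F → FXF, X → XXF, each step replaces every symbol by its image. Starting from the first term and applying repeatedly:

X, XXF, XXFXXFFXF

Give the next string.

XXFXXFFXFXXFXXFFXFFXFXXFFXF

Rewriting each symbol of XXFXXFFXF: X→XXF, X→XXF, F→FXF, X→XXF, X→XXF, F→FXF, F→FXF, X→XXF, F→FXF, which concatenates to XXF XXF FXF XXF XXF FXF FXF XXF FXF.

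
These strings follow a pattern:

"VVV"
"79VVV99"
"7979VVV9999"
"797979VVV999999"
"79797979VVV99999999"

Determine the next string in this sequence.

Each term wraps the previous one in 79 on the left and 99 on the right.
Applying this once more to 79797979VVV99999999:

7979797979VVV9999999999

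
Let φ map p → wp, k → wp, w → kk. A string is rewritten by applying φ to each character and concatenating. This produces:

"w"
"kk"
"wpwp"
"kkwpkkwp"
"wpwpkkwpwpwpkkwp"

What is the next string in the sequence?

Applying the rule to each of the 16 symbols of wpwpkkwpwpwpkkwp gives the pieces kk wp kk wp wp wp kk wp kk wp kk wp wp wp kk wp, which concatenate to the answer.

kkwpkkwpwpwpkkwpkkwpkkwpwpwpkkwp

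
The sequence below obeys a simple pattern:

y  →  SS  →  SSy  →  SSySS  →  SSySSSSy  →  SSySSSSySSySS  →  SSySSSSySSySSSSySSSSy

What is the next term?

Each term (from the third on) is the previous term followed by the one before it: term 3 = SS·y = SSy.
So term 8 is SSySSSSySSySSSSySSSSy·SSySSSSySSySS.

SSySSSSySSySSSSySSSSySSySSSSySSySS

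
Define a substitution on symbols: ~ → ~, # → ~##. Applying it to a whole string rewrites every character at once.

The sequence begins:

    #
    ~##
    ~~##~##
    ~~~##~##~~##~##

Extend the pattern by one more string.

Rewriting the 15 symbols of ~~~##~##~~##~## one by one yields ~ ~ ~ ~## ~## ~ ~## ~## ~ ~ ~## ~## ~ ~## ~##; concatenated:

~~~~##~##~~##~##~~~##~##~~##~##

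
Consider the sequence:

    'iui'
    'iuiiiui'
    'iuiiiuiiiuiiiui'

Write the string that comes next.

Every step duplicates the string with 'i' between the halves.
Doubling iuiiiuiiiuiiiui with 'i' between the halves:

iuiiiuiiiuiiiuiiiuiiiuiiiuiiiui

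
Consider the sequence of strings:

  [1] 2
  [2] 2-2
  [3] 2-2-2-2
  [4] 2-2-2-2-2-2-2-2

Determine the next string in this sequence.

Each string is two copies of the previous one joined by '-'.
So the next term is two copies of 2-2-2-2-2-2-2-2 with '-' between the halves.

2-2-2-2-2-2-2-2-2-2-2-2-2-2-2-2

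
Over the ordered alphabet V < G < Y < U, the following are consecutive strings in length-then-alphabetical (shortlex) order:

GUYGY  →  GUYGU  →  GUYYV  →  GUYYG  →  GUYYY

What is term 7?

Continuing the enumeration 2 steps past GUYYY: GUYYY → GUYYU → (answer).

GUYUV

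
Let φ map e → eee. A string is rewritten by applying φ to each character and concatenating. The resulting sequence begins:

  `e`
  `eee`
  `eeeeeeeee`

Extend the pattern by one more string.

eeeeeeeeeeeeeeeeeeeeeeeeeee

Apply φ to eeeeeeeee symbol by symbol: e→eee, e→eee, e→eee, e→eee, e→eee, e→eee, e→eee, e→eee, e→eee; joined: eee eee eee eee eee eee eee eee eee.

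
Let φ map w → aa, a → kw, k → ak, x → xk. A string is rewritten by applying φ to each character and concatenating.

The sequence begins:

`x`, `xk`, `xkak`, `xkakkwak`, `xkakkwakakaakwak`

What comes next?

Rewriting the 16 symbols of xkakkwakakaakwak one by one yields xk ak kw ak ak aa kw ak kw ak kw kw ak aa kw ak; concatenated:

xkakkwakakaakwakkwakkwkwakaakwak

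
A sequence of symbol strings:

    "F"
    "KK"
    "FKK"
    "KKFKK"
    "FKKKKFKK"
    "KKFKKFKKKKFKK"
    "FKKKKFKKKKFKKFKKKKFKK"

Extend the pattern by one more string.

This is a Fibonacci-style word recurrence s(k) = s(k−2)·s(k−1): e.g. F·KK = FKK.
Continuing: KKFKKFKKKKFKK · FKKKKFKKKKFKKFKKKKFKK gives term 8.

KKFKKFKKKKFKKFKKKKFKKKKFKKFKKKKFKK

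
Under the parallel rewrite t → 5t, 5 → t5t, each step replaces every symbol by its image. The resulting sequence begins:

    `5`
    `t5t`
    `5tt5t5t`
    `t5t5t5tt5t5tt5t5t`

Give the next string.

5tt5t5tt5t5tt5t5t5tt5t5tt5t5t5tt5t5tt5t5t

φ(t5t5t5tt5t5tt5t5t) expands symbol-by-symbol to 5t t5t 5t t5t 5t t5t 5t 5t t5t 5t t5t 5t 5t t5t 5t t5t 5t; joining the 17 pieces gives the next term.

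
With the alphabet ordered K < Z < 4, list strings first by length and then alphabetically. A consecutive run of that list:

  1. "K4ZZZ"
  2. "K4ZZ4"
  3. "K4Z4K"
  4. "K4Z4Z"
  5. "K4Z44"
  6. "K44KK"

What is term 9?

Stepping forward 3 times from K44KK: K44KK → K44KZ → K44K4, then the target.

K44ZK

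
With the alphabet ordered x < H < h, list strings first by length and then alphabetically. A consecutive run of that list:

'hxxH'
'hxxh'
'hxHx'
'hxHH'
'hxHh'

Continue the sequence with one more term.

The successor of hxHh increments the rightmost position that isn't already h and resets every position after it to x.

hxhx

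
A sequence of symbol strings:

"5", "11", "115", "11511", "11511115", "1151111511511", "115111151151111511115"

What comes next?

1151111511511115111151151111511511

Each term (from the third on) is the previous term followed by the one before it: term 3 = 11·5 = 115.
Continuing: 115111151151111511115 · 1151111511511 gives term 8.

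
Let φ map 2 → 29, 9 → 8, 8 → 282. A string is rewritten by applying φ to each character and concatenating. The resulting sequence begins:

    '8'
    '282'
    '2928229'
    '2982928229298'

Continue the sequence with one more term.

2982822982928229298298282

Applying the rule to each of the 13 symbols of 2982928229298 gives the pieces 29 8 282 29 8 29 282 29 29 8 29 8 282, which concatenate to the answer.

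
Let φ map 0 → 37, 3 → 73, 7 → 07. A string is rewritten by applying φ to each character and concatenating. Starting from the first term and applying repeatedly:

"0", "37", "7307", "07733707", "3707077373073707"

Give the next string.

73073707370707730773370773073707

Replace each of the 16 characters of 3707077373073707 in place — 73 07 37 07 37 07 07 73 07 73 37 07 73 07 37 07 — and concatenate.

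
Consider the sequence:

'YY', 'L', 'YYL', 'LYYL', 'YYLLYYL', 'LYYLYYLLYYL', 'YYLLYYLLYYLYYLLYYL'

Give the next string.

LYYLYYLLYYLYYLLYYLLYYLYYLLYYL

This is a Fibonacci-style word recurrence s(k) = s(k−2)·s(k−1): e.g. YY·L = YYL.
So term 8 is LYYLYYLLYYL·YYLLYYLLYYLYYLLYYL.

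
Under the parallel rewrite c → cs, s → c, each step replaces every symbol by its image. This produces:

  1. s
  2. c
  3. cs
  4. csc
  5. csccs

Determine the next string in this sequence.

Rewriting each symbol of csccs: c→cs, s→c, c→cs, c→cs, s→c, which concatenates to cs c cs cs c.

csccscsc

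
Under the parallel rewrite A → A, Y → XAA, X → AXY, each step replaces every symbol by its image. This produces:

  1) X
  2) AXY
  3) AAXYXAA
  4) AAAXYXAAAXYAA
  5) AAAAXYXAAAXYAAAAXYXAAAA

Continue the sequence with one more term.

Replace each of the 23 characters of AAAAXYXAAAXYAAAAXYXAAAA in place — A A A A AXY XAA AXY A A A AXY XAA A A A A AXY XAA AXY A A A A — and concatenate.

AAAAAXYXAAAXYAAAAXYXAAAAAAAXYXAAAXYAAAA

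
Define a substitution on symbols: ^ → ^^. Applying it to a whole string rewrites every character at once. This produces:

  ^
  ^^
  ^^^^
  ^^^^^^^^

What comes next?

^^^^^^^^^^^^^^^^

Expanding ^^^^^^^^: ^→^^, ^→^^, ^→^^, ^→^^, ^→^^, ^→^^, ^→^^, ^→^^. Concatenated: ^^ ^^ ^^ ^^ ^^ ^^ ^^ ^^.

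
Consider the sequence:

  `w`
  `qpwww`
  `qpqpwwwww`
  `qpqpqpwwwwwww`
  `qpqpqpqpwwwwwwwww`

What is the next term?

qpqpqpqpqpwwwwwwwwwww

Each term wraps the previous one in qp on the left and ww on the right.
So the next term is qp·qpqpqpqpwwwwwwwww·ww.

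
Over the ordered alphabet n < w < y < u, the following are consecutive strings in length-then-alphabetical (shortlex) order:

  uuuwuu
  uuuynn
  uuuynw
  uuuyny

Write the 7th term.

Continuing the enumeration 3 steps past uuuyny: uuuyny → uuuynu → uuuywn → (answer).

uuuyww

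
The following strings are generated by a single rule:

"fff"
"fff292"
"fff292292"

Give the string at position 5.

The strings grow by a fixed suffix 292 each time.
From fff292292, 2 further steps: fff292292 → fff292292292 → (answer).

fff292292292292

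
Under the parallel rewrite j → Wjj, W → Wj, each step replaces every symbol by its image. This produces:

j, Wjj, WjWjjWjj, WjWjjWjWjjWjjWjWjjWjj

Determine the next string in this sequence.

Replace each of the 21 characters of WjWjjWjWjjWjjWjWjjWjj in place — Wj Wjj Wj Wjj Wjj Wj Wjj Wj Wjj Wjj Wj Wjj Wjj Wj Wjj Wj Wjj Wjj Wj Wjj Wjj — and concatenate.

WjWjjWjWjjWjjWjWjjWjWjjWjjWjWjjWjjWjWjjWjWjjWjjWjWjjWjj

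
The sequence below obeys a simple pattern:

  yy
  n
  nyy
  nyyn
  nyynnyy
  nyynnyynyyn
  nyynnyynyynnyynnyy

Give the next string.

nyynnyynyynnyynnyynyynnyynyyn

This is a Fibonacci-style word recurrence s(k) = s(k−1)·s(k−2): e.g. n·yy = nyy.
So term 8 is nyynnyynyynnyynnyy·nyynnyynyyn.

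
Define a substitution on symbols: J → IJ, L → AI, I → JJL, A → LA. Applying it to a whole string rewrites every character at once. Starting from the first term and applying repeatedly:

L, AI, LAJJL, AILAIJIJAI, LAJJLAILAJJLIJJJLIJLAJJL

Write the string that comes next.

AILAIJIJAILAJJLAILAIJIJAIJJLIJIJIJAIJJLIJAILAIJIJAI

Applying the rule to each of the 24 symbols of LAJJLAILAJJLIJJJLIJLAJJL gives the pieces AI LA IJ IJ AI LA JJL AI LA IJ IJ AI JJL IJ IJ IJ AI JJL IJ AI LA IJ IJ AI, which concatenate to the answer.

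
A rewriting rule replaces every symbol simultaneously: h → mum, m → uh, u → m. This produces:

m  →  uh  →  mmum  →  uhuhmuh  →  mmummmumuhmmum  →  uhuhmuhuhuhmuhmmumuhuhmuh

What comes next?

Rewriting the 25 symbols of uhuhmuhuhuhmuhmmumuhuhmuh one by one yields m mum m mum uh m mum m mum m mum uh m mum uh uh m uh m mum m mum uh m mum; concatenated:

mmummmumuhmmummmummmumuhmmumuhuhmuhmmummmumuhmmum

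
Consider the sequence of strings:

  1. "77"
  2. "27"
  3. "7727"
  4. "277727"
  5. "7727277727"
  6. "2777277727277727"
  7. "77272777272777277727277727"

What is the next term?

Each term (from the third on) is the two preceding terms concatenated in order: term 3 = 77·27 = 7727.
Continuing: 2777277727277727 · 77272777272777277727277727 gives term 8.

277727772727772777272777272777277727277727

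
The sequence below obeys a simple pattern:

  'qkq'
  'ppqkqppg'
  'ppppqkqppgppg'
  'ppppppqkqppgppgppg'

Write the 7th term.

ppppppppppppqkqppgppgppgppgppgppg

Each term wraps the previous one in pp on the left and ppg on the right.
From ppppppqkqppgppgppg, 3 further steps: ppppppqkqppgppgppg → ppppppppqkqppgppgppgppg → ppppppppppqkqppgppgppgppgppg → (answer).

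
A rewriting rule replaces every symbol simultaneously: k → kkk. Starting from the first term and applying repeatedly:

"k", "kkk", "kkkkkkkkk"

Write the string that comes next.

kkkkkkkkkkkkkkkkkkkkkkkkkkk

Expanding kkkkkkkkk: k→kkk, k→kkk, k→kkk, k→kkk, k→kkk, k→kkk, k→kkk, k→kkk, k→kkk. Concatenated: kkk kkk kkk kkk kkk kkk kkk kkk kkk.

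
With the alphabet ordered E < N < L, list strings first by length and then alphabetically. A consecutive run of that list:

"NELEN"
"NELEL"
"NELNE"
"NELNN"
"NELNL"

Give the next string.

NELLE

Find the rightmost character of NELNL below L, bump it to the next letter, and reset everything to its right to E.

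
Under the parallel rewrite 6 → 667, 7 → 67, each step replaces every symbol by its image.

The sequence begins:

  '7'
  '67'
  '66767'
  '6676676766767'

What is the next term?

Rewriting the 13 symbols of 6676676766767 one by one yields 667 667 67 667 667 67 667 67 667 667 67 667 67; concatenated:

6676676766766767667676676676766767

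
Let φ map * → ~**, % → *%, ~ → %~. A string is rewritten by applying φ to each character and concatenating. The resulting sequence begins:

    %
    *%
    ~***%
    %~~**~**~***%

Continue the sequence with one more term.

*%%~%~~**~**%~~**~**%~~**~**~***%

Replace each of the 13 characters of %~~**~**~***% in place — *% %~ %~ ~** ~** %~ ~** ~** %~ ~** ~** ~** *% — and concatenate.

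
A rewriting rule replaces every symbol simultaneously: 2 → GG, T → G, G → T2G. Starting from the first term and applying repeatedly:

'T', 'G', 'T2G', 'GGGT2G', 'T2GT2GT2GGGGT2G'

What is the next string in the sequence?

GGGT2GGGGT2GGGGT2GT2GT2GT2GGGGT2G

Replace each of the 15 characters of T2GT2GT2GGGGT2G in place — G GG T2G G GG T2G G GG T2G T2G T2G T2G G GG T2G — and concatenate.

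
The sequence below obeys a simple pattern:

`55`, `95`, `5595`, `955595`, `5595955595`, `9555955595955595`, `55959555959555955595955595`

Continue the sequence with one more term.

Each term (from the third on) is the two preceding terms concatenated in order: term 3 = 55·95 = 5595.
The next term joins 9555955595955595 and 55959555959555955595955595.

955595559595559555959555959555955595955595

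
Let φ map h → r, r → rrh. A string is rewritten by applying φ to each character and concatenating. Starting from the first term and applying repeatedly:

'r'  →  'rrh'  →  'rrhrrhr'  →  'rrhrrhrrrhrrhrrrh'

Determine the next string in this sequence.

Rewriting the 17 symbols of rrhrrhrrrhrrhrrrh one by one yields rrh rrh r rrh rrh r rrh rrh rrh r rrh rrh r rrh rrh rrh r; concatenated:

rrhrrhrrrhrrhrrrhrrhrrhrrrhrrhrrrhrrhrrhr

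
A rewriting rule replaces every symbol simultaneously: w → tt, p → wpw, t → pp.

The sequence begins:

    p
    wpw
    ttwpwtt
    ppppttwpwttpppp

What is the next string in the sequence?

Applying the rule to each of the 15 symbols of ppppttwpwttpppp gives the pieces wpw wpw wpw wpw pp pp tt wpw tt pp pp wpw wpw wpw wpw, which concatenate to the answer.

wpwwpwwpwwpwppppttwpwttppppwpwwpwwpwwpw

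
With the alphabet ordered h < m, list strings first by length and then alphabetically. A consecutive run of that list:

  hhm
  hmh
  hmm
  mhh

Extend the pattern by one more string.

mhm

Treat mhh as a base-2 numeral over the given alphabet and add one, carrying through any trailing m's.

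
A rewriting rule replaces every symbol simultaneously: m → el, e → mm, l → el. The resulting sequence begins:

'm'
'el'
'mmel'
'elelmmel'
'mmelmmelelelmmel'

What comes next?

elelmmelelelmmelmmelmmelelelmmel

Replace each of the 16 characters of mmelmmelelelmmel in place — el el mm el el el mm el mm el mm el el el mm el — and concatenate.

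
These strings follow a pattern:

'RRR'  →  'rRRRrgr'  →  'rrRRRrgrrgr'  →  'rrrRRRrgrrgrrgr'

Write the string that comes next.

rrrrRRRrgrrgrrgrrgr

Every step adds r to the front and rgr to the end of the previous string.
One more step from rrrRRRrgrrgrrgr gives the answer.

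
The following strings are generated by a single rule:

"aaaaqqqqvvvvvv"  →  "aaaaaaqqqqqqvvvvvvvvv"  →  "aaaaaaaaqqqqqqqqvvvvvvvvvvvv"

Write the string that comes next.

The n-th term is 2n a's then 2n q's then 3n v's, where the shown terms are n = 2, 3, 4.
At n = 5 the blocks have lengths 10, 10, 15.

aaaaaaaaaaqqqqqqqqqqvvvvvvvvvvvvvvv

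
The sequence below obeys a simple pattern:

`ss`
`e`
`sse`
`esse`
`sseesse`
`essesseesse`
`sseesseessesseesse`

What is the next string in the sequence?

From term 3 onward, concatenate the second-to-last term with the last: ss·e = sse, e·sse = esse, …
Continuing: essesseesse · sseesseessesseesse gives term 8.

essesseessesseesseessesseesse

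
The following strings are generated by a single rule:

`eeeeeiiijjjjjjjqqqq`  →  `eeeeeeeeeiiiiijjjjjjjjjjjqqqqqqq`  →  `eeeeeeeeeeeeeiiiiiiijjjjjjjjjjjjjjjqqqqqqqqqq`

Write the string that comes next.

eeeeeeeeeeeeeeeeeiiiiiiiiijjjjjjjjjjjjjjjjjjjqqqqqqqqqqqqq

Term n consists of 4n+1 e's, followed by 2n+1 i's, followed by 4n+3 j's, followed by 3n+1 q's (n = 1, 2, …).
For the next term, n = 4, so the run lengths are 17, 9, 19, 13.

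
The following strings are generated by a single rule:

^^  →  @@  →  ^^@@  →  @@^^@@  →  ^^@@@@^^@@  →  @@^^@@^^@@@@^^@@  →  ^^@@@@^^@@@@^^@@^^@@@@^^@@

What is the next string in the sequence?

@@^^@@^^@@@@^^@@^^@@@@^^@@@@^^@@^^@@@@^^@@

Each term (from the third on) is the two preceding terms concatenated in order: term 3 = ^^·@@ = ^^@@.
So term 8 is @@^^@@^^@@@@^^@@·^^@@@@^^@@@@^^@@^^@@@@^^@@.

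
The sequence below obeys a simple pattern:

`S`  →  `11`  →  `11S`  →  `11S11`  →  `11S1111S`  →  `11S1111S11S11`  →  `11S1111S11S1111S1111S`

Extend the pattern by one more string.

This is a Fibonacci-style word recurrence s(k) = s(k−1)·s(k−2): e.g. 11·S = 11S.
The next term joins 11S1111S11S1111S1111S and 11S1111S11S11.

11S1111S11S1111S1111S11S1111S11S11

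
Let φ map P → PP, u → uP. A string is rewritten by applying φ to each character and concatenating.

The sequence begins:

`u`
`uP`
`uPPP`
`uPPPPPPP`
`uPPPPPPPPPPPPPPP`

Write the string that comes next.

uPPPPPPPPPPPPPPPPPPPPPPPPPPPPPPP

Replace each of the 16 characters of uPPPPPPPPPPPPPPP in place — uP PP PP PP PP PP PP PP PP PP PP PP PP PP PP PP — and concatenate.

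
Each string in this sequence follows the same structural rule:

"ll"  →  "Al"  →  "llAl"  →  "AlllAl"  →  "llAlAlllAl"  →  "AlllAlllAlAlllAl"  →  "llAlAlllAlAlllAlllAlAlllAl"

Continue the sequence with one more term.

From term 3 onward, concatenate the second-to-last term with the last: ll·Al = llAl, Al·llAl = AlllAl, …
The next term joins AlllAlllAlAlllAl and llAlAlllAlAlllAlllAlAlllAl.

AlllAlllAlAlllAlllAlAlllAlAlllAlllAlAlllAl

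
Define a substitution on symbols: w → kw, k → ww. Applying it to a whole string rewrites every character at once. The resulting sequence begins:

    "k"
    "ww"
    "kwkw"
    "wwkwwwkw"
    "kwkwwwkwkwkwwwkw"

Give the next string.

Replace each of the 16 characters of kwkwwwkwkwkwwwkw in place — ww kw ww kw kw kw ww kw ww kw ww kw kw kw ww kw — and concatenate.

wwkwwwkwkwkwwwkwwwkwwwkwkwkwwwkw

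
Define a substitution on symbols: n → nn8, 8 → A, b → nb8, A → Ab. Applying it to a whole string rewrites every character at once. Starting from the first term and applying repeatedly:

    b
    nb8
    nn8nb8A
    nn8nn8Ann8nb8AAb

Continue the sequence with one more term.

Applying the rule to each of the 16 symbols of nn8nn8Ann8nb8AAb gives the pieces nn8 nn8 A nn8 nn8 A Ab nn8 nn8 A nn8 nb8 A Ab Ab nb8, which concatenate to the answer.

nn8nn8Ann8nn8AAbnn8nn8Ann8nb8AAbAbnb8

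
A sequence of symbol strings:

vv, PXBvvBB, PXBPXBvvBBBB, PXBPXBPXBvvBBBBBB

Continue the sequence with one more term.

PXBPXBPXBPXBvvBBBBBBBB

Each term wraps the previous one in PXB on the left and BB on the right.
So the next term is PXB·PXBPXBPXBvvBBBBBB·BB.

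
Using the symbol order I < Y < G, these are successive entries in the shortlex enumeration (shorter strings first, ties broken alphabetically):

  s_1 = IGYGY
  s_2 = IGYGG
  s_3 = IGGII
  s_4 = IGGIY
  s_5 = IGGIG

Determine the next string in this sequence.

IGGYI

Find the rightmost character of IGGIG below G, bump it to the next letter, and reset everything to its right to I.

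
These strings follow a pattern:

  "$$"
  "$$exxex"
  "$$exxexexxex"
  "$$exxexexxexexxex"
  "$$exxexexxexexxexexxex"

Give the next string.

Each term is the previous one with exxex appended.
Applying this once more to $$exxexexxexexxexexxex:

$$exxexexxexexxexexxexexxex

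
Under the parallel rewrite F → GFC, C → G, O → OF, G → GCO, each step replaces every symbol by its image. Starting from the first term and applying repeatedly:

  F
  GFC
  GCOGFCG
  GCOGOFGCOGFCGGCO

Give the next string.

Rewriting the 16 symbols of GCOGOFGCOGFCGGCO one by one yields GCO G OF GCO OF GFC GCO G OF GCO GFC G GCO GCO G OF; concatenated:

GCOGOFGCOOFGFCGCOGOFGCOGFCGGCOGCOGOF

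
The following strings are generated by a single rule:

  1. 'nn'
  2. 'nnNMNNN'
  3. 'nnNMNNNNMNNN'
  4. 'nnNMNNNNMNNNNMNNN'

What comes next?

Every step adds NMNNN to the end: s(k+1) = s(k)·NMNNN.
Applying this once more to nnNMNNNNMNNNNMNNN:

nnNMNNNNMNNNNMNNNNMNNN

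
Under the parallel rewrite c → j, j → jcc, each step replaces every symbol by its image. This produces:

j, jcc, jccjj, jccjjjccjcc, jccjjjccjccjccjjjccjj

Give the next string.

Replace each of the 21 characters of jccjjjccjccjccjjjccjj in place — jcc j j jcc jcc jcc j j jcc j j jcc j j jcc jcc jcc j j jcc jcc — and concatenate.

jccjjjccjccjccjjjccjjjccjjjccjccjccjjjccjcc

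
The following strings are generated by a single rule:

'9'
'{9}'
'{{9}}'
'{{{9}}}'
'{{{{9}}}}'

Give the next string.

Each term wraps the previous one in { on the left and } on the right.
So the next term is {·{{{{9}}}}·}.

{{{{{9}}}}}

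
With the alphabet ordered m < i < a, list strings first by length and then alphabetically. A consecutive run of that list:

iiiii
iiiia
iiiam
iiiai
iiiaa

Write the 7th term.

Continuing the enumeration 2 steps past iiiaa: iiiaa → iiamm → (answer).

iiami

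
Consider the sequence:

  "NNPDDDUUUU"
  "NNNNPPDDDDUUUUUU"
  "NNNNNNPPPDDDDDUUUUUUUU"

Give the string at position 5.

Term n consists of 2n-2 N's, followed by n-1 P's, followed by n+1 D's, followed by 2n U's, where the shown terms are n = 2, 3, 4.
Setting n = 6 gives 10, 5, 7, 12 characters in each block.

NNNNNNNNNNPPPPPDDDDDDDUUUUUUUUUUUU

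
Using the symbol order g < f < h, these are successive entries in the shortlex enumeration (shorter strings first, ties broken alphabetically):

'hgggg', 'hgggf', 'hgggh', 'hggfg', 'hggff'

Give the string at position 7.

hgghg

Continuing the enumeration 2 steps past hggff: hggff → hggfh → (answer).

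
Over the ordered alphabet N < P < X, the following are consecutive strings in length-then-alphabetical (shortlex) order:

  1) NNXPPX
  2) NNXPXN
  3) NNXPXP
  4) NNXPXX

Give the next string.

NNXXNN

The successor of NNXPXX increments the rightmost position that isn't already X and resets every position after it to N.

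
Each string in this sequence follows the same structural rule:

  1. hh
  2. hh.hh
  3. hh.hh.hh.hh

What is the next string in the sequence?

hh.hh.hh.hh.hh.hh.hh.hh

Each string is two copies of the previous one joined by '.'.
So the next term is two copies of hh.hh.hh.hh with '.' between the halves.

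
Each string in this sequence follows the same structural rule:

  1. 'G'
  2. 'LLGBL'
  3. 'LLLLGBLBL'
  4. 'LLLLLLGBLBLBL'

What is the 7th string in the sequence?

LLLLLLLLLLLLGBLBLBLBLBLBL

s(k+1) = LL·s(k)·BL, so each term gains LL as a prefix and BL as a suffix.
From LLLLLLGBLBLBL, 3 further steps: LLLLLLGBLBLBL → LLLLLLLLGBLBLBLBL → LLLLLLLLLLGBLBLBLBLBL → (answer).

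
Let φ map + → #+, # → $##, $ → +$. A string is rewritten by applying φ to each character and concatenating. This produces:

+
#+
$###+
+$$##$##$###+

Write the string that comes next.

#++$+$$##$##+$$##$##+$$##$##$###+

Applying the rule to each of the 13 symbols of +$$##$##$###+ gives the pieces #+ +$ +$ $## $## +$ $## $## +$ $## $## $## #+, which concatenate to the answer.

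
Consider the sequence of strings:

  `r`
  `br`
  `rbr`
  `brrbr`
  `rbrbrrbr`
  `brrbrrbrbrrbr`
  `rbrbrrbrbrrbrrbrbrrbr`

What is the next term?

From term 3 onward, concatenate the second-to-last term with the last: r·br = rbr, br·rbr = brrbr, …
So term 8 is brrbrrbrbrrbr·rbrbrrbrbrrbrrbrbrrbr.

brrbrrbrbrrbrrbrbrrbrbrrbrrbrbrrbr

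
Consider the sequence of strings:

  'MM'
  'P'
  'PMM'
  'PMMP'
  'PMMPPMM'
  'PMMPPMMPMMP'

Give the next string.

PMMPPMMPMMPPMMPPMM

This is a Fibonacci-style word recurrence s(k) = s(k−1)·s(k−2): e.g. P·MM = PMM.
Continuing: PMMPPMMPMMP · PMMPPMM gives term 7.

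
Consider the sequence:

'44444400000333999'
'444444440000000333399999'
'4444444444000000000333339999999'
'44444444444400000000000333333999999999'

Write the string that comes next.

The n-th term is 2n+2 4's then 2n+1 0's then n+1 3's then 2n-1 9's, where the shown terms are n = 2, 3, 4, 5.
For the next term, n = 6, so the run lengths are 14, 13, 7, 11.

444444444444440000000000000333333399999999999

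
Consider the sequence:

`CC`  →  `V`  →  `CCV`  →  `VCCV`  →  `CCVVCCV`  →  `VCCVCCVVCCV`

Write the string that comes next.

CCVVCCVVCCVCCVVCCV

From term 3 onward, concatenate the second-to-last term with the last: CC·V = CCV, V·CCV = VCCV, …
Continuing: CCVVCCV · VCCVCCVVCCV gives term 7.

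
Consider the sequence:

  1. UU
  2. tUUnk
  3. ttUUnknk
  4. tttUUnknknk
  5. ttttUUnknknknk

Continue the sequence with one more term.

tttttUUnknknknknk

s(k+1) = t·s(k)·nk, so each term gains t as a prefix and nk as a suffix.
So the next term is t·ttttUUnknknknk·nk.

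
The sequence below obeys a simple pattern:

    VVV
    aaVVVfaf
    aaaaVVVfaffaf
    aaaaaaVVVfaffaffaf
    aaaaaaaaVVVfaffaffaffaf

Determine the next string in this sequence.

Every step adds aa to the front and faf to the end of the previous string.
Applying this once more to aaaaaaaaVVVfaffaffaffaf:

aaaaaaaaaaVVVfaffaffaffaffaf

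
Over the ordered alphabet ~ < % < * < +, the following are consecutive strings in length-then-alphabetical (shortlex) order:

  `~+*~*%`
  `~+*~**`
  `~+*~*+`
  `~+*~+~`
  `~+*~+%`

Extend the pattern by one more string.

The successor of ~+*~+% increments the rightmost position that isn't already + and resets every position after it to ~.

~+*~+*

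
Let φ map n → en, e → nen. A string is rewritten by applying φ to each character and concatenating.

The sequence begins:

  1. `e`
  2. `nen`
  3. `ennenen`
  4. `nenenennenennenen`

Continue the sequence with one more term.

Rewriting the 17 symbols of nenenennenennenen one by one yields en nen en nen en nen en en nen en nen en en nen en nen en; concatenated:

ennenennenennenenennenennenenennenennenen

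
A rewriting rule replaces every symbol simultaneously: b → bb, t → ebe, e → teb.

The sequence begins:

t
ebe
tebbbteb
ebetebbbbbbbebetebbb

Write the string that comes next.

Replace each of the 20 characters of ebetebbbbbbbebetebbb in place — teb bb teb ebe teb bb bb bb bb bb bb bb teb bb teb ebe teb bb bb bb — and concatenate.

tebbbtebebetebbbbbbbbbbbbbbbtebbbtebebetebbbbbbb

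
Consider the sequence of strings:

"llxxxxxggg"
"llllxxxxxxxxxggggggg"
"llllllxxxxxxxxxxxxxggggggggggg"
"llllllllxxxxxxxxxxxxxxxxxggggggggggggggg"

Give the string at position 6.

llllllllllllxxxxxxxxxxxxxxxxxxxxxxxxxggggggggggggggggggggggg

The n-th term is 2n l's then 4n+1 x's then 4n-1 g's (n = 1, 2, …).
Setting n = 6 gives 12, 25, 23 characters in each block.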